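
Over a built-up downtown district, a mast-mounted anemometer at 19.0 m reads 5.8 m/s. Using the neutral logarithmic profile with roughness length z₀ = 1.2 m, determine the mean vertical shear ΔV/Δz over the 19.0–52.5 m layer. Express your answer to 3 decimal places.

0.064 m/s/m

Log law: V₂ = V₁ · ln(z₂/z₀)/ln(z₁/z₀) = 5.8 × 3.7785/2.7621 = 7.9342 m/s
ΔV/Δz = (7.9342 − 5.8)/(52.5 − 19.0) = 2.1342/33.5000 = 0.06371 m/s/m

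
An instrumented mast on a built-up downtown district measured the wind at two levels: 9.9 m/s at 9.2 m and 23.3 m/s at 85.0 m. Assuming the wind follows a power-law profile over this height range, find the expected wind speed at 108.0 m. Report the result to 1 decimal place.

First find α: α = ln(V₂/V₁)/ln(z₂/z₁) = ln(23.3/9.9)/ln(85.0/9.2) = 0.85592/2.22345 = 0.3850
Extrapolate from 85.0 m to 108.0 m: V₃ = 23.3 × (108.0/85.0)^0.3850 = 23.3 × 1.0966 = 25.5501 m/s

25.6 m/s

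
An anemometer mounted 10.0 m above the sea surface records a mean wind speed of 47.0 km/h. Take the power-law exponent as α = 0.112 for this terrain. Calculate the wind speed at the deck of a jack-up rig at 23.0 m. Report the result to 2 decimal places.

Power-law profile: V₂ = V₁ · (z₂/z₁)^α
V₂ = 47.0 × (23.0/10.0)^0.112 = 47.0 × (2.3000)^0.112
    = 47.0 × 1.0978 = 51.5954 km/h

51.60 km/h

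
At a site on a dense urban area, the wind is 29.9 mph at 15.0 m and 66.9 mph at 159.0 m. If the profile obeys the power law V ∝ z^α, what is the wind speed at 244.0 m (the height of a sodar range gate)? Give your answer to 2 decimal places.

77.42 mph

First find α: α = ln(V₂/V₁)/ln(z₂/z₁) = ln(66.9/29.9)/ln(159.0/15.0) = 0.80534/2.36085 = 0.3411
Extrapolate from 159.0 m to 244.0 m: V₃ = 66.9 × (244.0/159.0)^0.3411 = 66.9 × 1.1573 = 77.4234 mph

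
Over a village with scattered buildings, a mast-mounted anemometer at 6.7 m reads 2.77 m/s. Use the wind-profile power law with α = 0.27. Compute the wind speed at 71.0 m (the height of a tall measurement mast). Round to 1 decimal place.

5.2 m/s

Power-law profile: V₂ = V₁ · (z₂/z₁)^α
V₂ = 2.77 × (71.0/6.7)^0.27 = 2.77 × (10.5970)^0.27
    = 2.77 × 1.8915 = 5.2394 m/s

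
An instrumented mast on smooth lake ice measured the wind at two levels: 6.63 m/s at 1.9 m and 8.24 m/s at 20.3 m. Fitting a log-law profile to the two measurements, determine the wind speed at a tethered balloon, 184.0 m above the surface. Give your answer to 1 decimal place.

Log law: V ∝ ln(z/z₀). From the pair, with r = V₁/V₂ = 0.80461,
ln z₀ = (ln z₁ − r·ln z₂)/(1 − r) = (0.6419 − 0.80461×3.0106)/0.19539 = -9.1128 → z₀ = 0.0001103 m
V₃ = V₁ · ln(z₃/z₀)/ln(z₁/z₀) = 6.63 × 14.3277/9.7546 = 9.7382 m/s

9.7 m/s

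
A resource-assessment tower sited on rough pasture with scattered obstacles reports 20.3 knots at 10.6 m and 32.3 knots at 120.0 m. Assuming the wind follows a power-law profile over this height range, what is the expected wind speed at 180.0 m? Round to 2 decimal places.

34.91 knots

First find α: α = ln(V₂/V₁)/ln(z₂/z₁) = ln(32.3/20.3)/ln(120.0/10.6) = 0.46445/2.42664 = 0.1914
Extrapolate from 120.0 m to 180.0 m: V₃ = 32.3 × (180.0/120.0)^0.1914 = 32.3 × 1.0807 = 34.9064 knots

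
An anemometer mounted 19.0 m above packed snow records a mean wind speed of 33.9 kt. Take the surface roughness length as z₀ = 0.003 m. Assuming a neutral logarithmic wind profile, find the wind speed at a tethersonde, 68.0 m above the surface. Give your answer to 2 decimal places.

Log law: V(z) ∝ ln(z/z₀), so V₂/V₁ = ln(z₂/z₀) / ln(z₁/z₀).
ln(68.0/0.003) = 10.0287, ln(19.0/0.003) = 8.7536
V₂ = 33.9 × 10.0287/8.7536 = 33.9 × 1.1457 = 38.8380 kt

38.84 kt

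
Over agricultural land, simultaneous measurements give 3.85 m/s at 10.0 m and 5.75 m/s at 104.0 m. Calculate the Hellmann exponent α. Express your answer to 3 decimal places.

α ≈ 0.171

Power law: V₂/V₁ = (z₂/z₁)^α ⇒ α = ln(V₂/V₁) / ln(z₂/z₁)
α = ln(5.75/3.85) / ln(104.0/10.0) = ln(1.4935) / ln(10.4000)
  = 0.40113 / 2.34181 = 0.17129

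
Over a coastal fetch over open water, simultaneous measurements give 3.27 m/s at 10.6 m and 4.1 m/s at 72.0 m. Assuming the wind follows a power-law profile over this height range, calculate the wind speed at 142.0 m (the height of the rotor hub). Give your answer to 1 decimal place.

First find α: α = ln(V₂/V₁)/ln(z₂/z₁) = ln(4.1/3.27)/ln(72.0/10.6) = 0.22620/1.91581 = 0.1181
Extrapolate from 72.0 m to 142.0 m: V₃ = 4.1 × (142.0/72.0)^0.1181 = 4.1 × 1.0835 = 4.4423 m/s

4.4 m/s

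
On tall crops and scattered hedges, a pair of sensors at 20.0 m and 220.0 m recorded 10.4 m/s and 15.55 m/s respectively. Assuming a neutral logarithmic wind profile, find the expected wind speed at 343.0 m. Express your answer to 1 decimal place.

16.5 m/s

Log law: V ∝ ln(z/z₀). From the pair, with r = V₁/V₂ = 0.66881,
ln z₀ = (ln z₁ − r·ln z₂)/(1 − r) = (2.9957 − 0.66881×5.3936)/0.33119 = -1.8466 → z₀ = 0.1578 m
V₃ = V₁ · ln(z₃/z₀)/ln(z₁/z₀) = 10.4 × 7.6843/4.8424 = 16.5038 m/s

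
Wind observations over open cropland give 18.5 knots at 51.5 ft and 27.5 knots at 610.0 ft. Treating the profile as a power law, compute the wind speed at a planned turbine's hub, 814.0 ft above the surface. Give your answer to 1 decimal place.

28.8 knots

First find α: α = ln(V₂/V₁)/ln(z₂/z₁) = ln(27.5/18.5)/ln(610.0/51.5) = 0.39642/2.47188 = 0.1604
Extrapolate from 610.0 ft to 814.0 ft: V₃ = 27.5 × (814.0/610.0)^0.1604 = 27.5 × 1.0474 = 28.8022 knots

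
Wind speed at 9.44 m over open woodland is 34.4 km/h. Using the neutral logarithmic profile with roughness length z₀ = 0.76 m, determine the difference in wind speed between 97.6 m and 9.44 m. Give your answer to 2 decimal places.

31.89 km/h

Log law: V₂ = V₁ · ln(z₂/z₀)/ln(z₁/z₀) = 34.4 × 4.8553/2.5194 = 66.2949 km/h
ΔV = 66.2949 − 34.4 = 31.8949 km/h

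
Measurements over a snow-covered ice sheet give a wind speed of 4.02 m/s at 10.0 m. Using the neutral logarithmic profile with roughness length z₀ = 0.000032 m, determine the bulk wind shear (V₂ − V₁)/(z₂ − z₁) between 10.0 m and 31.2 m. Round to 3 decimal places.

Log law: V₂ = V₁ · ln(z₂/z₀)/ln(z₁/z₀) = 4.02 × 13.7902/12.6524 = 4.3815 m/s
ΔV/Δz = (4.3815 − 4.02)/(31.2 − 10.0) = 0.3615/21.2000 = 0.01705 m/s/m

0.017 m/s/m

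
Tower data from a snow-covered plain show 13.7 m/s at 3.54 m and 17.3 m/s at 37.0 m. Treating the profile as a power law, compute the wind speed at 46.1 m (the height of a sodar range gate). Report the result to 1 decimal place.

First find α: α = ln(V₂/V₁)/ln(z₂/z₁) = ln(17.3/13.7)/ln(37.0/3.54) = 0.23331/2.34679 = 0.0994
Extrapolate from 37.0 m to 46.1 m: V₃ = 17.3 × (46.1/37.0)^0.0994 = 17.3 × 1.0221 = 17.6824 m/s

17.7 m/s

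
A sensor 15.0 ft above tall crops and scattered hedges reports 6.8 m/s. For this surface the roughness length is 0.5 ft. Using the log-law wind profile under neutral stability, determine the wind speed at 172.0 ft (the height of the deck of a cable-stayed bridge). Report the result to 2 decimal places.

Log law: V(z) ∝ ln(z/z₀), so V₂/V₁ = ln(z₂/z₀) / ln(z₁/z₀).
ln(172.0/0.5) = 5.8406, ln(15.0/0.5) = 3.4012
V₂ = 6.8 × 5.8406/3.4012 = 6.8 × 1.7172 = 11.6772 m/s

11.68 m/s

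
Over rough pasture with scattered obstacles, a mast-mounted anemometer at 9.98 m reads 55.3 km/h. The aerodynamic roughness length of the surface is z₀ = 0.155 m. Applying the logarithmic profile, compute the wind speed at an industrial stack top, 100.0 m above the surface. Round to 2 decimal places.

85.90 km/h

Log law: V(z) ∝ ln(z/z₀), so V₂/V₁ = ln(z₂/z₀) / ln(z₁/z₀).
ln(100.0/0.155) = 6.4695, ln(9.98/0.155) = 4.1649
V₂ = 55.3 × 6.4695/4.1649 = 55.3 × 1.5533 = 85.8994 km/h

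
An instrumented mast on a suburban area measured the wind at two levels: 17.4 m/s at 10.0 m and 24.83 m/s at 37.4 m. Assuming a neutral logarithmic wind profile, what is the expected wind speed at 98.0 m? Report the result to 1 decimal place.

Log law: V ∝ ln(z/z₀). From the pair, with r = V₁/V₂ = 0.70077,
ln z₀ = (ln z₁ − r·ln z₂)/(1 − r) = (2.3026 − 0.70077×3.6217)/0.29923 = -0.7865 → z₀ = 0.4554 m
V₃ = V₁ · ln(z₃/z₀)/ln(z₁/z₀) = 17.4 × 5.3715/3.0891 = 30.2560 m/s

30.3 m/s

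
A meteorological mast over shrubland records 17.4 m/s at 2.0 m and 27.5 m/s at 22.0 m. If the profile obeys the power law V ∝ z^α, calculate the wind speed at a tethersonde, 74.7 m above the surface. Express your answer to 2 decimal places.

34.73 m/s

First find α: α = ln(V₂/V₁)/ln(z₂/z₁) = ln(27.5/17.4)/ln(22.0/2.0) = 0.45772/2.39790 = 0.1909
Extrapolate from 22.0 m to 74.7 m: V₃ = 27.5 × (74.7/22.0)^0.1909 = 27.5 × 1.2628 = 34.7274 m/s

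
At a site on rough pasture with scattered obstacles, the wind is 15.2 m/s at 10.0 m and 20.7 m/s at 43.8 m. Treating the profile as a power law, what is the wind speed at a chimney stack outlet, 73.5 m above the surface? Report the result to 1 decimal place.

First find α: α = ln(V₂/V₁)/ln(z₂/z₁) = ln(20.7/15.2)/ln(43.8/10.0) = 0.30884/1.47705 = 0.2091
Extrapolate from 43.8 m to 73.5 m: V₃ = 20.7 × (73.5/43.8)^0.2091 = 20.7 × 1.1143 = 23.0662 m/s

23.1 m/s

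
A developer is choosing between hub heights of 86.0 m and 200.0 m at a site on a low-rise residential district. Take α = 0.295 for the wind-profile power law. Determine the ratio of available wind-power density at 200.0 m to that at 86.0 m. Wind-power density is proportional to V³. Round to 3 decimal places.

Speed ratio: V_B/V_A = (z_B/z_A)^α = (200.0/86.0)^0.295 = (2.3256)^0.295 = 1.28271
Power-density ratio: P_B/P_A = (V_B/V_A)³ = (1.28271)³ = 2.11048

2.110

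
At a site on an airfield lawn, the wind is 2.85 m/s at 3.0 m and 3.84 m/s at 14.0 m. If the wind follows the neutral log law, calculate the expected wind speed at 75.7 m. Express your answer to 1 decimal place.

4.9 m/s

Log law: V ∝ ln(z/z₀). From the pair, with r = V₁/V₂ = 0.74219,
ln z₀ = (ln z₁ − r·ln z₂)/(1 − r) = (1.0986 − 0.74219×2.6391)/0.25781 = -3.3360 → z₀ = 0.03558 m
V₃ = V₁ · ln(z₃/z₀)/ln(z₁/z₀) = 2.85 × 7.6628/4.4346 = 4.9246 m/s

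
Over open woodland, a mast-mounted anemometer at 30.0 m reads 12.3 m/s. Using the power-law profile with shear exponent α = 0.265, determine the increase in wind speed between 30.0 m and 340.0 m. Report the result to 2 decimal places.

Power law: V₂ = V₁ · (z₂/z₁)^α = 12.3 × (11.3333)^0.265 = 23.4051 m/s
ΔV = 23.4051 − 12.3 = 11.1051 m/s

11.11 m/s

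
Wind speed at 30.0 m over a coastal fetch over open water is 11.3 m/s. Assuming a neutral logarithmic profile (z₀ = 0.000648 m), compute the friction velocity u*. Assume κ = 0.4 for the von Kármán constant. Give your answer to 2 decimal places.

u* ≈ 0.42 m/s

Log law: V(z) = (u*/κ) · ln(z/z₀) ⇒ u* = κ · V / ln(z/z₀)
u* = 0.4 × 11.3 / ln(30.0/0.000648) = 0.4 × 11.3 / 10.7428
   = 4.5200 / 10.7428 = 0.4207 m/s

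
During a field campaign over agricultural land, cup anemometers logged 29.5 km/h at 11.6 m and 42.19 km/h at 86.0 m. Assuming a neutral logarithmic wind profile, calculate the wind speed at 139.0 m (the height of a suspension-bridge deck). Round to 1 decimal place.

45.2 km/h

Log law: V ∝ ln(z/z₀). From the pair, with r = V₁/V₂ = 0.69922,
ln z₀ = (ln z₁ − r·ln z₂)/(1 − r) = (2.4510 − 0.69922×4.4543)/0.30078 = -2.2061 → z₀ = 0.1101 m
V₃ = V₁ · ln(z₃/z₀)/ln(z₁/z₀) = 29.5 × 7.1406/4.6571 = 45.2313 km/h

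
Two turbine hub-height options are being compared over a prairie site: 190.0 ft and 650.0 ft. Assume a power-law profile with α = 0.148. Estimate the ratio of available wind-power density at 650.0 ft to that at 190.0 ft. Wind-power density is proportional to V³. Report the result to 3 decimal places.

Speed ratio: V_B/V_A = (z_B/z_A)^α = (650.0/190.0)^0.148 = (3.4211)^0.148 = 1.19965
Power-density ratio: P_B/P_A = (V_B/V_A)³ = (1.19965)³ = 1.72650

1.727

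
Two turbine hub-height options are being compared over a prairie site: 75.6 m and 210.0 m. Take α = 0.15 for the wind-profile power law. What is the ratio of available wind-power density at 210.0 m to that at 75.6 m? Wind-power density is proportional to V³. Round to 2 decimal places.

Speed ratio: V_B/V_A = (z_B/z_A)^α = (210.0/75.6)^0.15 = (2.7778)^0.15 = 1.16561
Power-density ratio: P_B/P_A = (V_B/V_A)³ = (1.16561)³ = 1.58367

1.58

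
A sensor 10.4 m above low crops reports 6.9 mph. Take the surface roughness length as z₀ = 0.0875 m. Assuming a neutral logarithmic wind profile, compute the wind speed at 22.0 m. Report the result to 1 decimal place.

Log law: V(z) ∝ ln(z/z₀), so V₂/V₁ = ln(z₂/z₀) / ln(z₁/z₀).
ln(22.0/0.0875) = 5.5272, ln(10.4/0.0875) = 4.7779
V₂ = 6.9 × 5.5272/4.7779 = 6.9 × 1.1568 = 7.9820 mph

8.0 mph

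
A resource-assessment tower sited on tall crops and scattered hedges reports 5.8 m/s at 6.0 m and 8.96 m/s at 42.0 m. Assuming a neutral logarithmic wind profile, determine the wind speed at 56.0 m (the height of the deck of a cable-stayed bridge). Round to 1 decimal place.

9.4 m/s

Log law: V ∝ ln(z/z₀). From the pair, with r = V₁/V₂ = 0.64732,
ln z₀ = (ln z₁ − r·ln z₂)/(1 − r) = (1.7918 − 0.64732×3.7377)/0.35268 = -1.7798 → z₀ = 0.1687 m
V₃ = V₁ · ln(z₃/z₀)/ln(z₁/z₀) = 5.8 × 5.8052/3.5716 = 9.4272 m/s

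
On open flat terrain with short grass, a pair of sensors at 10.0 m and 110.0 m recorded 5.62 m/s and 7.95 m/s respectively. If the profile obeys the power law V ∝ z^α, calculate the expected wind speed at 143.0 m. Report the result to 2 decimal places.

First find α: α = ln(V₂/V₁)/ln(z₂/z₁) = ln(7.95/5.62)/ln(110.0/10.0) = 0.34684/2.39790 = 0.1446
Extrapolate from 110.0 m to 143.0 m: V₃ = 7.95 × (143.0/110.0)^0.1446 = 7.95 × 1.0387 = 8.2575 m/s

8.26 m/s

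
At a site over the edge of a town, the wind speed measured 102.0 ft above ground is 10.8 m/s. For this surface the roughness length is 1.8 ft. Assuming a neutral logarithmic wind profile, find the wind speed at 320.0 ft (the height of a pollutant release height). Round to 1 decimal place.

13.9 m/s

Log law: V(z) ∝ ln(z/z₀), so V₂/V₁ = ln(z₂/z₀) / ln(z₁/z₀).
ln(320.0/1.8) = 5.1805, ln(102.0/1.8) = 4.0372
V₂ = 10.8 × 5.1805/4.0372 = 10.8 × 1.2832 = 13.8586 m/s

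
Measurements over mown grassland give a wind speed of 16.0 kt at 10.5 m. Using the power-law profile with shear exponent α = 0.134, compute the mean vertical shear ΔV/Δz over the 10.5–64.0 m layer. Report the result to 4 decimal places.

0.0820 kt/m

Power law: V₂ = V₁ · (z₂/z₁)^α = 16.0 × (6.0952)^0.134 = 20.3849 kt
ΔV/Δz = (20.3849 − 16.0)/(64.0 − 10.5) = 4.3849/53.5000 = 0.08196 kt/m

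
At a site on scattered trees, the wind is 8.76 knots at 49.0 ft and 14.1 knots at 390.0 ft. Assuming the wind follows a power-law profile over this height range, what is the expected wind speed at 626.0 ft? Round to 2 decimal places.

15.72 knots

First find α: α = ln(V₂/V₁)/ln(z₂/z₁) = ln(14.1/8.76)/ln(390.0/49.0) = 0.47598/2.07433 = 0.2295
Extrapolate from 390.0 ft to 626.0 ft: V₃ = 14.1 × (626.0/390.0)^0.2295 = 14.1 × 1.1147 = 15.7172 knots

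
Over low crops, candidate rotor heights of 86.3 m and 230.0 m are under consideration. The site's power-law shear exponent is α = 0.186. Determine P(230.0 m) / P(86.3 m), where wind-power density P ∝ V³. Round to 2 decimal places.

Speed ratio: V_B/V_A = (z_B/z_A)^α = (230.0/86.3)^0.186 = (2.6651)^0.186 = 1.20001
Power-density ratio: P_B/P_A = (V_B/V_A)³ = (1.20001)³ = 1.72803

1.73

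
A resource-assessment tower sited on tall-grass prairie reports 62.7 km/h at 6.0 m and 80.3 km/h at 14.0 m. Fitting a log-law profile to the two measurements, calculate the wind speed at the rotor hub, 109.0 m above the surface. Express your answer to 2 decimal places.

Log law: V ∝ ln(z/z₀). From the pair, with r = V₁/V₂ = 0.78082,
ln z₀ = (ln z₁ − r·ln z₂)/(1 − r) = (1.7918 − 0.78082×2.6391)/0.21918 = -1.2267 → z₀ = 0.2932 m
V₃ = V₁ · ln(z₃/z₀)/ln(z₁/z₀) = 62.7 × 5.9181/3.0185 = 122.9300 km/h

122.93 km/h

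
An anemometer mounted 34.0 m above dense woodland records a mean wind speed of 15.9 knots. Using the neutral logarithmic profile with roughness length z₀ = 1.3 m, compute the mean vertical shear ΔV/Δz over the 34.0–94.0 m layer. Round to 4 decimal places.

Log law: V₂ = V₁ · ln(z₂/z₀)/ln(z₁/z₀) = 15.9 × 4.2809/3.2640 = 20.8538 knots
ΔV/Δz = (20.8538 − 15.9)/(94.0 − 34.0) = 4.9538/60.0000 = 0.08256 knots/m

0.0826 knots/m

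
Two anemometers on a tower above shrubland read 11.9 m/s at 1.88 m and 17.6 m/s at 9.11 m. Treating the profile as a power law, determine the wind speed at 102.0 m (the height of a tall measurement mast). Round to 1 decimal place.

32.0 m/s

First find α: α = ln(V₂/V₁)/ln(z₂/z₁) = ln(17.6/11.9)/ln(9.11/1.88) = 0.39136/1.57810 = 0.2480
Extrapolate from 9.11 m to 102.0 m: V₃ = 17.6 × (102.0/9.11)^0.2480 = 17.6 × 1.8204 = 32.0390 m/s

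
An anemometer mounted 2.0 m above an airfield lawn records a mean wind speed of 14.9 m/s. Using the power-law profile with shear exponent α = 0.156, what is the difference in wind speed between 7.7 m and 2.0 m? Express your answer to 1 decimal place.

3.5 m/s

Power law: V₂ = V₁ · (z₂/z₁)^α = 14.9 × (3.8500)^0.156 = 18.3873 m/s
ΔV = 18.3873 − 14.9 = 3.4873 m/s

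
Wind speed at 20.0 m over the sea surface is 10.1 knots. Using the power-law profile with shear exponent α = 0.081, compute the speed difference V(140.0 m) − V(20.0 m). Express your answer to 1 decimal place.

Power law: V₂ = V₁ · (z₂/z₁)^α = 10.1 × (7.0000)^0.081 = 11.8243 knots
ΔV = 11.8243 − 10.1 = 1.7243 knots

1.7 knots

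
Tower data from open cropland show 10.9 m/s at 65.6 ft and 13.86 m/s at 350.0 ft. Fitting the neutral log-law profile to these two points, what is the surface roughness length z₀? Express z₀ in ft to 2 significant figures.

Log law: V(z) ∝ ln(z/z₀). With r = V₁/V₂ = 10.9/13.86 = 0.78644,
r · ln(z₂/z₀) = ln(z₁/z₀) ⇒ ln z₀ = (ln z₁ − r·ln z₂)/(1 − r)
ln z₀ = (4.18358 − 0.78644×5.85793) / 0.21356 = -1.9821
z₀ = exp(-1.9821) = 0.1378 ft

z₀ ≈ 0.14 ft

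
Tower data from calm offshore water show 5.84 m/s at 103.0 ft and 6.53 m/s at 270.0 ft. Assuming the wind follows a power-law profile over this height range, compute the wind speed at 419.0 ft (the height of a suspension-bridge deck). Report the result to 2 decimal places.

6.87 m/s

First find α: α = ln(V₂/V₁)/ln(z₂/z₁) = ln(6.53/5.84)/ln(270.0/103.0) = 0.11168/0.96369 = 0.1159
Extrapolate from 270.0 ft to 419.0 ft: V₃ = 6.53 × (419.0/270.0)^0.1159 = 6.53 × 1.0522 = 6.8712 m/s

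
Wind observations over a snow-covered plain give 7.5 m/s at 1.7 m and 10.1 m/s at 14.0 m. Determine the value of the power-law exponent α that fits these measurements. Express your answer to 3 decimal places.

Power law: V₂/V₁ = (z₂/z₁)^α ⇒ α = ln(V₂/V₁) / ln(z₂/z₁)
α = ln(10.1/7.5) / ln(14.0/1.7) = ln(1.3467) / ln(8.2353)
  = 0.29763 / 2.10843 = 0.14116

α ≈ 0.141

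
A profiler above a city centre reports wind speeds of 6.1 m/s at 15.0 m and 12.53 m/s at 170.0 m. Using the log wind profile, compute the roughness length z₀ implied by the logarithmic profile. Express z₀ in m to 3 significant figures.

z₀ ≈ 1.50 m

Log law: V(z) ∝ ln(z/z₀). With r = V₁/V₂ = 6.1/12.53 = 0.48683,
r · ln(z₂/z₀) = ln(z₁/z₀) ⇒ ln z₀ = (ln z₁ − r·ln z₂)/(1 − r)
ln z₀ = (2.70805 − 0.48683×5.13580) / 0.51317 = 0.4049
z₀ = exp(0.4049) = 1.499 m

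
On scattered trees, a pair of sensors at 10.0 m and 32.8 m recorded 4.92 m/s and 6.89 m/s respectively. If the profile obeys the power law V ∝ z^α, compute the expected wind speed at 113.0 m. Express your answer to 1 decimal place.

First find α: α = ln(V₂/V₁)/ln(z₂/z₁) = ln(6.89/4.92)/ln(32.8/10.0) = 0.33676/1.18784 = 0.2835
Extrapolate from 32.8 m to 113.0 m: V₃ = 6.89 × (113.0/32.8)^0.2835 = 6.89 × 1.4200 = 9.7841 m/s

9.8 m/s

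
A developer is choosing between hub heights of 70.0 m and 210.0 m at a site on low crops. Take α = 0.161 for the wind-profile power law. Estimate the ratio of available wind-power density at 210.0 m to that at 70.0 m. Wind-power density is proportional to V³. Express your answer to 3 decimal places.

Speed ratio: V_B/V_A = (z_B/z_A)^α = (210.0/70.0)^0.161 = (3.0000)^0.161 = 1.19348
Power-density ratio: P_B/P_A = (V_B/V_A)³ = (1.19348)³ = 1.70000

1.700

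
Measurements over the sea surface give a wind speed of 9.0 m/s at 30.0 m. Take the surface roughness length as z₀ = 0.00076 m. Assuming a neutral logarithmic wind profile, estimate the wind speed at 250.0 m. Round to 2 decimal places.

10.80 m/s

Log law: V(z) ∝ ln(z/z₀), so V₂/V₁ = ln(z₂/z₀) / ln(z₁/z₀).
ln(250.0/0.00076) = 12.7037, ln(30.0/0.00076) = 10.5834
V₂ = 9.0 × 12.7037/10.5834 = 9.0 × 1.2003 = 10.8030 m/s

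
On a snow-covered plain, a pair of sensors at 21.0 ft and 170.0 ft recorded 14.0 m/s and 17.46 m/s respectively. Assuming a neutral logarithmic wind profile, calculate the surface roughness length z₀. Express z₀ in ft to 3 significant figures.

z₀ ≈ 0.00444 ft

Log law: V(z) ∝ ln(z/z₀). With r = V₁/V₂ = 14.0/17.46 = 0.80183,
r · ln(z₂/z₀) = ln(z₁/z₀) ⇒ ln z₀ = (ln z₁ − r·ln z₂)/(1 − r)
ln z₀ = (3.04452 − 0.80183×5.13580) / 0.19817 = -5.4173
z₀ = exp(-5.4173) = 0.004439 ft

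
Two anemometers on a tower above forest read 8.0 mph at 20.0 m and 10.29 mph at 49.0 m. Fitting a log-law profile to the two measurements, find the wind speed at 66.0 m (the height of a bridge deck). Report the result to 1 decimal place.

11.1 mph

Log law: V ∝ ln(z/z₀). From the pair, with r = V₁/V₂ = 0.77745,
ln z₀ = (ln z₁ − r·ln z₂)/(1 − r) = (2.9957 − 0.77745×3.8918)/0.22255 = -0.1347 → z₀ = 0.8740 m
V₃ = V₁ · ln(z₃/z₀)/ln(z₁/z₀) = 8.0 × 4.3244/3.1304 = 11.0511 mph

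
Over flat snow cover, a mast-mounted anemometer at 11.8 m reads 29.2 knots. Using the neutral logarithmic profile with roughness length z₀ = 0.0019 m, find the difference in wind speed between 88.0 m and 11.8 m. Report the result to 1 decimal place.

Log law: V₂ = V₁ · ln(z₂/z₀)/ln(z₁/z₀) = 29.2 × 10.7432/8.7340 = 35.9174 knots
ΔV = 35.9174 − 29.2 = 6.7174 knots

6.7 knots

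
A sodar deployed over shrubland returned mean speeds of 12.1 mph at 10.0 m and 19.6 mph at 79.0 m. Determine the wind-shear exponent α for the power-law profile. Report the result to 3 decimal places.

Power law: V₂/V₁ = (z₂/z₁)^α ⇒ α = ln(V₂/V₁) / ln(z₂/z₁)
α = ln(19.6/12.1) / ln(79.0/10.0) = ln(1.6198) / ln(7.9000)
  = 0.48232 / 2.06686 = 0.23336

α ≈ 0.233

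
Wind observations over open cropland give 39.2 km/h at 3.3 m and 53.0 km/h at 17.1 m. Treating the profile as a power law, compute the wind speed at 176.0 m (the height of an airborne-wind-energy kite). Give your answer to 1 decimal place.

First find α: α = ln(V₂/V₁)/ln(z₂/z₁) = ln(53.0/39.2)/ln(17.1/3.3) = 0.30162/1.64516 = 0.1833
Extrapolate from 17.1 m to 176.0 m: V₃ = 53.0 × (176.0/17.1)^0.1833 = 53.0 × 1.5333 = 81.2654 km/h

81.3 km/h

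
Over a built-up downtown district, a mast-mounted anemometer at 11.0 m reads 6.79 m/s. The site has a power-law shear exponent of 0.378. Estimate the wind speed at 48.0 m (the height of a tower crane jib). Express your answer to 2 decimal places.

11.85 m/s

Power-law profile: V₂ = V₁ · (z₂/z₁)^α
V₂ = 6.79 × (48.0/11.0)^0.378 = 6.79 × (4.3636)^0.378
    = 6.79 × 1.7453 = 11.8504 m/s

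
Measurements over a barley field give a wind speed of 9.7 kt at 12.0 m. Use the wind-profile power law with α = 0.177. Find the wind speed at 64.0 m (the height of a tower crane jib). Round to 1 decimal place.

13.0 kt

Power-law profile: V₂ = V₁ · (z₂/z₁)^α
V₂ = 9.7 × (64.0/12.0)^0.177 = 9.7 × (5.3333)^0.177
    = 9.7 × 1.3449 = 13.0452 kt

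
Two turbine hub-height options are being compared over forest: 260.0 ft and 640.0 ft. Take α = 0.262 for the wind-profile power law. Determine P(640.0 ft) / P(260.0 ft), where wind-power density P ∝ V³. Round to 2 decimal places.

2.03

Speed ratio: V_B/V_A = (z_B/z_A)^α = (640.0/260.0)^0.262 = (2.4615)^0.262 = 1.26618
Power-density ratio: P_B/P_A = (V_B/V_A)³ = (1.26618)³ = 2.02996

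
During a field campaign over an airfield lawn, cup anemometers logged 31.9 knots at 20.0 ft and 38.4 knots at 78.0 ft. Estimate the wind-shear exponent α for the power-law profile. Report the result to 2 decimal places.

Power law: V₂/V₁ = (z₂/z₁)^α ⇒ α = ln(V₂/V₁) / ln(z₂/z₁)
α = ln(38.4/31.9) / ln(78.0/20.0) = ln(1.2038) / ln(3.9000)
  = 0.18545 / 1.36098 = 0.13626

α ≈ 0.14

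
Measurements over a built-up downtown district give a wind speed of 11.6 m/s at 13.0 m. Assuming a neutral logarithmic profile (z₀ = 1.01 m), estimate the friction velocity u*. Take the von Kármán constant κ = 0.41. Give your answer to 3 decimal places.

u* ≈ 1.861 m/s

Log law: V(z) = (u*/κ) · ln(z/z₀) ⇒ u* = κ · V / ln(z/z₀)
u* = 0.41 × 11.6 / ln(13.0/1.01) = 0.41 × 11.6 / 2.5550
   = 4.7560 / 2.5550 = 1.8614 m/s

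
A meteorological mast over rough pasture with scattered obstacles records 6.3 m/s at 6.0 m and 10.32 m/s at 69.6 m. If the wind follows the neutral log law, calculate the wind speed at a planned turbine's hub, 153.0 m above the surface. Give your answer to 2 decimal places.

11.61 m/s

Log law: V ∝ ln(z/z₀). From the pair, with r = V₁/V₂ = 0.61047,
ln z₀ = (ln z₁ − r·ln z₂)/(1 − r) = (1.7918 − 0.61047×4.2428)/0.38953 = -2.0494 → z₀ = 0.1288 m
V₃ = V₁ · ln(z₃/z₀)/ln(z₁/z₀) = 6.3 × 7.0798/3.8411 = 11.6119 m/s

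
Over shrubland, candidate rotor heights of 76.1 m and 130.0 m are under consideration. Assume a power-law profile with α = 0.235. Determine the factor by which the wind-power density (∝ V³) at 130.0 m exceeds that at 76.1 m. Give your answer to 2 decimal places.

Speed ratio: V_B/V_A = (z_B/z_A)^α = (130.0/76.1)^0.235 = (1.7083)^0.235 = 1.13410
Power-density ratio: P_B/P_A = (V_B/V_A)³ = (1.13410)³ = 1.45866

1.46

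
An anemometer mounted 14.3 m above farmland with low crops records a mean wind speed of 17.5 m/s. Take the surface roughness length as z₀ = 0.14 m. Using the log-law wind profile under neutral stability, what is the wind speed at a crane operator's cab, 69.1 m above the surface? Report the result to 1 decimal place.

Log law: V(z) ∝ ln(z/z₀), so V₂/V₁ = ln(z₂/z₀) / ln(z₁/z₀).
ln(69.1/0.14) = 6.2017, ln(14.3/0.14) = 4.6264
V₂ = 17.5 × 6.2017/4.6264 = 17.5 × 1.3405 = 23.4588 m/s

23.5 m/s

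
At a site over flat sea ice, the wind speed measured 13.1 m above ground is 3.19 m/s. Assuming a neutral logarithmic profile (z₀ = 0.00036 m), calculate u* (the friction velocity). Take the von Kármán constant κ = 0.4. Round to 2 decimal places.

u* ≈ 0.12 m/s

Log law: V(z) = (u*/κ) · ln(z/z₀) ⇒ u* = κ · V / ln(z/z₀)
u* = 0.4 × 3.19 / ln(13.1/0.00036) = 0.4 × 3.19 / 10.5020
   = 1.2760 / 10.5020 = 0.1215 m/s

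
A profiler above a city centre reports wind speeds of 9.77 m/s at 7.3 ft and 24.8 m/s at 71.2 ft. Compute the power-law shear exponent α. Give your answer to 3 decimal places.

Power law: V₂/V₁ = (z₂/z₁)^α ⇒ α = ln(V₂/V₁) / ln(z₂/z₁)
α = ln(24.8/9.77) / ln(71.2/7.3) = ln(2.5384) / ln(9.7534)
  = 0.93153 / 2.27762 = 0.40899

α ≈ 0.409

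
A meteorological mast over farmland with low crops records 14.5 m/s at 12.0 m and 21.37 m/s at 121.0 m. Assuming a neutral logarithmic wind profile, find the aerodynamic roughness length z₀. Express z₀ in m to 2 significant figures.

z₀ ≈ 0.091 m

Log law: V(z) ∝ ln(z/z₀). With r = V₁/V₂ = 14.5/21.37 = 0.67852,
r · ln(z₂/z₀) = ln(z₁/z₀) ⇒ ln z₀ = (ln z₁ − r·ln z₂)/(1 − r)
ln z₀ = (2.48491 − 0.67852×4.79579) / 0.32148 = -2.3925
z₀ = exp(-2.3925) = 0.09140 m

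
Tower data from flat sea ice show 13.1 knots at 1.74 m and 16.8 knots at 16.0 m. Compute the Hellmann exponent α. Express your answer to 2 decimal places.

Power law: V₂/V₁ = (z₂/z₁)^α ⇒ α = ln(V₂/V₁) / ln(z₂/z₁)
α = ln(16.8/13.1) / ln(16.0/1.74) = ln(1.2824) / ln(9.1954)
  = 0.24877 / 2.21870 = 0.11212

α ≈ 0.11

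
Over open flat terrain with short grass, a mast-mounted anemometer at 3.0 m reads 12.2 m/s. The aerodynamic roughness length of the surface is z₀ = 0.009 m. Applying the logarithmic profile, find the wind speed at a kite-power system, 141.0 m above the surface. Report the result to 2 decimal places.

20.29 m/s

Log law: V(z) ∝ ln(z/z₀), so V₂/V₁ = ln(z₂/z₀) / ln(z₁/z₀).
ln(141.0/0.009) = 9.6593, ln(3.0/0.009) = 5.8091
V₂ = 12.2 × 9.6593/5.8091 = 12.2 × 1.6628 = 20.2858 m/s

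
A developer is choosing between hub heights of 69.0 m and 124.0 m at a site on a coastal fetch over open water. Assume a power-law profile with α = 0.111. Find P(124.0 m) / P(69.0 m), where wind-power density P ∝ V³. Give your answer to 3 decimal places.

Speed ratio: V_B/V_A = (z_B/z_A)^α = (124.0/69.0)^0.111 = (1.7971)^0.111 = 1.06723
Power-density ratio: P_B/P_A = (V_B/V_A)³ = (1.06723)³ = 1.21555

1.216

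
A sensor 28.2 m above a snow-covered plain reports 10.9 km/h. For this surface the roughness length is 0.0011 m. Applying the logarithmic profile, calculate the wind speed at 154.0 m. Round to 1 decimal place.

12.7 km/h

Log law: V(z) ∝ ln(z/z₀), so V₂/V₁ = ln(z₂/z₀) / ln(z₁/z₀).
ln(154.0/0.0011) = 11.8494, ln(28.2/0.0011) = 10.1518
V₂ = 10.9 × 11.8494/10.1518 = 10.9 × 1.1672 = 12.7228 km/h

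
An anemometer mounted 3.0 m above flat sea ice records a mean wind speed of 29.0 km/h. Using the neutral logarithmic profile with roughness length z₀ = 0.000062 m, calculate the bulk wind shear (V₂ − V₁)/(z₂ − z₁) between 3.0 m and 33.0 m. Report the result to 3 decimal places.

0.215 km/h/m

Log law: V₂ = V₁ · ln(z₂/z₀)/ln(z₁/z₀) = 29.0 × 13.1849/10.7870 = 35.4466 km/h
ΔV/Δz = (35.4466 − 29.0)/(33.0 − 3.0) = 6.4466/30.0000 = 0.21489 km/h/m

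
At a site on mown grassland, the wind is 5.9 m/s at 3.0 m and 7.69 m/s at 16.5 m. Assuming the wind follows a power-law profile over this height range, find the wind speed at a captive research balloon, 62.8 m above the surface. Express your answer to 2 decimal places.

First find α: α = ln(V₂/V₁)/ln(z₂/z₁) = ln(7.69/5.9)/ln(16.5/3.0) = 0.26497/1.70475 = 0.1554
Extrapolate from 16.5 m to 62.8 m: V₃ = 7.69 × (62.8/16.5)^0.1554 = 7.69 × 1.2309 = 9.4656 m/s

9.47 m/s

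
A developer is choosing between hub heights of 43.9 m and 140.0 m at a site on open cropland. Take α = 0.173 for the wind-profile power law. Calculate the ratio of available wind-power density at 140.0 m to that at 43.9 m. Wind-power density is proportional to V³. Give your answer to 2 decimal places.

Speed ratio: V_B/V_A = (z_B/z_A)^α = (140.0/43.9)^0.173 = (3.1891)^0.173 = 1.22218
Power-density ratio: P_B/P_A = (V_B/V_A)³ = (1.22218)³ = 1.82558

1.83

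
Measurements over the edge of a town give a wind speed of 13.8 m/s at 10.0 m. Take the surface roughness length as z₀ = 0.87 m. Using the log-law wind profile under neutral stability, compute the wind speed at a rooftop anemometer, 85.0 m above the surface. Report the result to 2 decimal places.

25.89 m/s

Log law: V(z) ∝ ln(z/z₀), so V₂/V₁ = ln(z₂/z₀) / ln(z₁/z₀).
ln(85.0/0.87) = 4.5819, ln(10.0/0.87) = 2.4418
V₂ = 13.8 × 4.5819/2.4418 = 13.8 × 1.8764 = 25.8945 m/s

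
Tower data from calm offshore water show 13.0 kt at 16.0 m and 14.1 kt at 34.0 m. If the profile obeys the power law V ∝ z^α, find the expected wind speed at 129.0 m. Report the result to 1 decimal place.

First find α: α = ln(V₂/V₁)/ln(z₂/z₁) = ln(14.1/13.0)/ln(34.0/16.0) = 0.08123/0.75377 = 0.1078
Extrapolate from 34.0 m to 129.0 m: V₃ = 14.1 × (129.0/34.0)^0.1078 = 14.1 × 1.1545 = 16.2788 kt

16.3 kt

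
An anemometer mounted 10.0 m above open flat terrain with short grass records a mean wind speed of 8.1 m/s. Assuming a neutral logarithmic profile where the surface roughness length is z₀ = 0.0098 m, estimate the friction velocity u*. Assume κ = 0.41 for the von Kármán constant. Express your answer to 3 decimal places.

u* ≈ 0.479 m/s

Log law: V(z) = (u*/κ) · ln(z/z₀) ⇒ u* = κ · V / ln(z/z₀)
u* = 0.41 × 8.1 / ln(10.0/0.0098) = 0.41 × 8.1 / 6.9280
   = 3.3210 / 6.9280 = 0.4794 m/s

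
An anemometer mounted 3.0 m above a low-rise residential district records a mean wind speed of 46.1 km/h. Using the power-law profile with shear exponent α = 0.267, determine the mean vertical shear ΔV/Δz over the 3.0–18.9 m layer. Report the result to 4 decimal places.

Power law: V₂ = V₁ · (z₂/z₁)^α = 46.1 × (6.3000)^0.267 = 75.3572 km/h
ΔV/Δz = (75.3572 − 46.1)/(18.9 − 3.0) = 29.2572/15.9000 = 1.84008 km/h/m

1.8401 km/h/m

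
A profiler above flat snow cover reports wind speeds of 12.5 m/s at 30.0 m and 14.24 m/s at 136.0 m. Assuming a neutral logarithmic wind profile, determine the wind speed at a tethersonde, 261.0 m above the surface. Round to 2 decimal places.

Log law: V ∝ ln(z/z₀). From the pair, with r = V₁/V₂ = 0.87781,
ln z₀ = (ln z₁ − r·ln z₂)/(1 − r) = (3.4012 − 0.87781×4.9127)/0.12219 = -7.4570 → z₀ = 0.0005774 m
V₃ = V₁ · ln(z₃/z₀)/ln(z₁/z₀) = 12.5 × 13.0215/10.8582 = 14.9904 m/s

14.99 m/s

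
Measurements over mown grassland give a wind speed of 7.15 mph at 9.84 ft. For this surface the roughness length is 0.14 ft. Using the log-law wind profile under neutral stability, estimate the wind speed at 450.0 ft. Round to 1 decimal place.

13.6 mph

Log law: V(z) ∝ ln(z/z₀), so V₂/V₁ = ln(z₂/z₀) / ln(z₁/z₀).
ln(450.0/0.14) = 8.0754, ln(9.84/0.14) = 4.2526
V₂ = 7.15 × 8.0754/4.2526 = 7.15 × 1.8989 = 13.5774 mph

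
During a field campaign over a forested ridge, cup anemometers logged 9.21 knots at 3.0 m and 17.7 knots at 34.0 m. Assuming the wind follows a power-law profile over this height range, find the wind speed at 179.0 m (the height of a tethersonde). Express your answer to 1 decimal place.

27.7 knots

First find α: α = ln(V₂/V₁)/ln(z₂/z₁) = ln(17.7/9.21)/ln(34.0/3.0) = 0.65327/2.42775 = 0.2691
Extrapolate from 34.0 m to 179.0 m: V₃ = 17.7 × (179.0/34.0)^0.2691 = 17.7 × 1.5636 = 27.6749 knots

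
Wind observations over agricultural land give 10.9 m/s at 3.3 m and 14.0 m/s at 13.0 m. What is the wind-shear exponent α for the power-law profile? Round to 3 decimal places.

Power law: V₂/V₁ = (z₂/z₁)^α ⇒ α = ln(V₂/V₁) / ln(z₂/z₁)
α = ln(14.0/10.9) / ln(13.0/3.3) = ln(1.2844) / ln(3.9394)
  = 0.25029 / 1.37103 = 0.18256

α ≈ 0.183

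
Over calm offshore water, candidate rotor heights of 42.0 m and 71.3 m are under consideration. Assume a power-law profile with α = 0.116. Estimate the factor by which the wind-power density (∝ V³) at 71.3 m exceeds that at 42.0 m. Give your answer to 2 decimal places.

Speed ratio: V_B/V_A = (z_B/z_A)^α = (71.3/42.0)^0.116 = (1.6976)^0.116 = 1.06331
Power-density ratio: P_B/P_A = (V_B/V_A)³ = (1.06331)³ = 1.20222

1.20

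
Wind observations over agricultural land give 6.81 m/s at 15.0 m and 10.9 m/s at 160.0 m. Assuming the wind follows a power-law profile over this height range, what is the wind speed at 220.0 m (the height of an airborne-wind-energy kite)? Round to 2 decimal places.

11.61 m/s

First find α: α = ln(V₂/V₁)/ln(z₂/z₁) = ln(10.9/6.81)/ln(160.0/15.0) = 0.47037/2.36712 = 0.1987
Extrapolate from 160.0 m to 220.0 m: V₃ = 10.9 × (220.0/160.0)^0.1987 = 10.9 × 1.0653 = 11.6120 m/s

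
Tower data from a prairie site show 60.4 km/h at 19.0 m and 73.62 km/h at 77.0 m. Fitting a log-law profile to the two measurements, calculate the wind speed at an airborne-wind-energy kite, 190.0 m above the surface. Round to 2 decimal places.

Log law: V ∝ ln(z/z₀). From the pair, with r = V₁/V₂ = 0.82043,
ln z₀ = (ln z₁ − r·ln z₂)/(1 − r) = (2.9444 − 0.82043×4.3438)/0.17957 = -3.4490 → z₀ = 0.03178 m
V₃ = V₁ · ln(z₃/z₀)/ln(z₁/z₀) = 60.4 × 8.6961/6.3935 = 82.1528 km/h

82.15 km/h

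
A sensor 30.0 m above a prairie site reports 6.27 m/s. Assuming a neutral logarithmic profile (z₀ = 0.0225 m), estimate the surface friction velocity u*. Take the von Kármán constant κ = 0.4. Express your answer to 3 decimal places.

u* ≈ 0.349 m/s

Log law: V(z) = (u*/κ) · ln(z/z₀) ⇒ u* = κ · V / ln(z/z₀)
u* = 0.4 × 6.27 / ln(30.0/0.0225) = 0.4 × 6.27 / 7.1954
   = 2.5080 / 7.1954 = 0.3486 m/s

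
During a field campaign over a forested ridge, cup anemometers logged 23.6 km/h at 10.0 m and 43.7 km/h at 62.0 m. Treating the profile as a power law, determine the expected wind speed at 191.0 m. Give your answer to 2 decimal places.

63.90 km/h

First find α: α = ln(V₂/V₁)/ln(z₂/z₁) = ln(43.7/23.6)/ln(62.0/10.0) = 0.61610/1.82455 = 0.3377
Extrapolate from 62.0 m to 191.0 m: V₃ = 43.7 × (191.0/62.0)^0.3377 = 43.7 × 1.4622 = 63.8973 km/h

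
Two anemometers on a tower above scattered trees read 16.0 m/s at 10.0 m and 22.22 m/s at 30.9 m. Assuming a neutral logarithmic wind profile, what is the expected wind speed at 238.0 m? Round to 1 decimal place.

33.5 m/s

Log law: V ∝ ln(z/z₀). From the pair, with r = V₁/V₂ = 0.72007,
ln z₀ = (ln z₁ − r·ln z₂)/(1 − r) = (2.3026 − 0.72007×3.4308)/0.27993 = -0.5995 → z₀ = 0.5491 m
V₃ = V₁ · ln(z₃/z₀)/ln(z₁/z₀) = 16.0 × 6.0717/2.9020 = 33.4756 m/s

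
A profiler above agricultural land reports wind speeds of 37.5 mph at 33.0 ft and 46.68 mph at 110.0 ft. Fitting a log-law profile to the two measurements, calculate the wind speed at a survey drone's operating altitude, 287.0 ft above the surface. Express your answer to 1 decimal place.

54.0 mph

Log law: V ∝ ln(z/z₀). From the pair, with r = V₁/V₂ = 0.80334,
ln z₀ = (ln z₁ − r·ln z₂)/(1 − r) = (3.4965 − 0.80334×4.7005)/0.19666 = -1.4217 → z₀ = 0.2413 ft
V₃ = V₁ · ln(z₃/z₀)/ln(z₁/z₀) = 37.5 × 7.0812/4.9182 = 53.9922 mph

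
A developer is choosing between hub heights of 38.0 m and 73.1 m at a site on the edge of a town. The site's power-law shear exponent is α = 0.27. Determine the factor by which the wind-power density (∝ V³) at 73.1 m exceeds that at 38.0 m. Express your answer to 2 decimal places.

Speed ratio: V_B/V_A = (z_B/z_A)^α = (73.1/38.0)^0.27 = (1.9237)^0.27 = 1.19321
Power-density ratio: P_B/P_A = (V_B/V_A)³ = (1.19321)³ = 1.69882

1.70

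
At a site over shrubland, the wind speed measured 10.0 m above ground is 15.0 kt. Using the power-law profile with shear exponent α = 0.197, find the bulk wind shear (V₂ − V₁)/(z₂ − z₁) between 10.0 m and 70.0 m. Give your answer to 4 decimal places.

0.1168 kt/m

Power law: V₂ = V₁ · (z₂/z₁)^α = 15.0 × (7.0000)^0.197 = 22.0077 kt
ΔV/Δz = (22.0077 − 15.0)/(70.0 − 10.0) = 7.0077/60.0000 = 0.11680 kt/m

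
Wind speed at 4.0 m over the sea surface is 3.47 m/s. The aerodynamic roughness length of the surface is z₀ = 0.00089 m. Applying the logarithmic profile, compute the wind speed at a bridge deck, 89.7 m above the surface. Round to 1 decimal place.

4.8 m/s

Log law: V(z) ∝ ln(z/z₀), so V₂/V₁ = ln(z₂/z₀) / ln(z₁/z₀).
ln(89.7/0.00089) = 11.5208, ln(4.0/0.00089) = 8.4106
V₂ = 3.47 × 11.5208/8.4106 = 3.47 × 1.3698 = 4.7532 m/s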